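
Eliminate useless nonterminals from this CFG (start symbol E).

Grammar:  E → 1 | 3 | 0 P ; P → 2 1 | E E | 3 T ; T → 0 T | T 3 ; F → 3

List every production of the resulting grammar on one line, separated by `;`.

E → 1 | 3 | 0 P; P → 2 1 | E E

Generating nonterminals: {E, F, P}.
Reachable from E after that: {E, P}.
Removed useless symbols: {F, T} and every production mentioning them.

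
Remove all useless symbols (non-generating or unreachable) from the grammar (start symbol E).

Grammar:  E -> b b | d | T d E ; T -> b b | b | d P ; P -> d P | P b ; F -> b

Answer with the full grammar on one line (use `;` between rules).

Generating nonterminals: {E, F, T}.
Reachable from E after that: {E, T}.
Removed useless symbols: {F, P} and every production mentioning them.

E -> b b | d | T d E; T -> b b | b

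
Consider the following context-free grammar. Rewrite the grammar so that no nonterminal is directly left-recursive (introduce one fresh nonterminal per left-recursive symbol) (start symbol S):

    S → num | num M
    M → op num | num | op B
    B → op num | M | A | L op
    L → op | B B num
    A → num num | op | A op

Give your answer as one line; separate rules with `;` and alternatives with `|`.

S → num | num M; M → op num | num | op B; B → op num | M | A | L op; L → op | B B num; A → num num A' | op A'; A' → op A' | eps

Directly left-recursive nonterminal: A.
For A: α = {op}, β = {num num, op}. Rewrite as A → β A' and A' → α A' | ε.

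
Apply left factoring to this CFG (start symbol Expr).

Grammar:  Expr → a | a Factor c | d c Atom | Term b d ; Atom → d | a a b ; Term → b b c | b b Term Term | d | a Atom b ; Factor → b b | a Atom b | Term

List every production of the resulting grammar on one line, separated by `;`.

Expr → d c Atom | Term b d | a Expr1; Atom → d | a a b; Term → d | a Atom b | b b Term1; Factor → b b | a Atom b | Term; Expr1 → ε | Factor c; Term1 → c | Term Term

Expr has alternatives sharing prefix 'a': factor to Expr → a Expr1 with Expr1 → ε | Factor c.
Term has alternatives sharing prefix 'b b': factor to Term → b b Term1 with Term1 → c | Term Term.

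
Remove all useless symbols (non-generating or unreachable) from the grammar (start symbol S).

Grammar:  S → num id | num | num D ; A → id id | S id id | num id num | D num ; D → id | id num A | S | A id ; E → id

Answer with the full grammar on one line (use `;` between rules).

Generating nonterminals: {A, D, E, S}.
Reachable from S after that: {A, D, S}.
Removed useless symbols: {E} and every production mentioning them.

S → num id | num | num D; A → id id | S id id | num id num | D num; D → id | id num A | S | A id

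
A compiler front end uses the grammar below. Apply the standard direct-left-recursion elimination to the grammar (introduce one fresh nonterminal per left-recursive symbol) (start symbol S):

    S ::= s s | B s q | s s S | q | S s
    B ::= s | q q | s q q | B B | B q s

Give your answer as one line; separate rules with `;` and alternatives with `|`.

Left recursion appears on S, B.
For S: α = {s}, β = {s s, B s q, s s S, q}. Rewrite as S → β S' and S' → α S' | ε.
For B: α = {B, q s}, β = {s, q q, s q q}. Rewrite as B → β B' and B' → α B' | ε.

S ::= s s S' | B s q S' | s s S S' | q S'; B ::= s B' | q q B' | s q q B'; S' ::= s S' | ε; B' ::= B B' | q s B' | ε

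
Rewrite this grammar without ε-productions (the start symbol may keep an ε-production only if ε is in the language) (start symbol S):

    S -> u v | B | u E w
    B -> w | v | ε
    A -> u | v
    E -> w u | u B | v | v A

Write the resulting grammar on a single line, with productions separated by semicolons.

S -> u v | B | u E w | ε; B -> w | v; A -> u | v; E -> w u | u B | u | v | v A

The nullable symbols are {B, S}.
ε ∈ L(G) since S is nullable, so keep S → ε.
For each production, add variants omitting each subset of nullable occurrences: E → u B gives u B | u.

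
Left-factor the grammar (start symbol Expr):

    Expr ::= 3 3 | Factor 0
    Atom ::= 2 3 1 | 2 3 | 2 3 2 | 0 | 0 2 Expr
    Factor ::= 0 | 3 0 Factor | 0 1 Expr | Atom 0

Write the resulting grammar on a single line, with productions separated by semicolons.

Expr ::= 3 3 | Factor 0; Atom ::= 2 3 Atom1 | 0 Atom2; Factor ::= 3 0 Factor | Atom 0 | 0 Factor1; Atom1 ::= 1 | eps | 2; Atom2 ::= eps | 2 Expr; Factor1 ::= eps | 1 Expr

Atom has alternatives sharing prefix '2 3': factor to Atom → 2 3 Atom1 with Atom1 → 1 | ε | 2.
Atom has alternatives sharing prefix '0': factor to Atom → 0 Atom2 with Atom2 → ε | 2 Expr.
Factor has alternatives sharing prefix '0': factor to Factor → 0 Factor1 with Factor1 → ε | 1 Expr.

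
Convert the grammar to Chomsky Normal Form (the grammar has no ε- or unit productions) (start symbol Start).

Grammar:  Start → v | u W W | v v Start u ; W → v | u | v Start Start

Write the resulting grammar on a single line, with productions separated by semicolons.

Introduce a nonterminal for each terminal appearing in a rule of length ≥ 2: X1 → u, X2 → v.
Binarize each right-hand side of length ≥ 3 by chaining fresh nonterminals (Y1, Y2, …): affected rules were Start → X1 W W; Start → X2 X2 Start X1; W → X2 Start Start.

Start → v | X1 Y1 | X2 Y2; W → v | u | X2 Y4; X1 → u; X2 → v; Y1 → W W; Y2 → X2 Y3; Y3 → Start X1; Y4 → Start Start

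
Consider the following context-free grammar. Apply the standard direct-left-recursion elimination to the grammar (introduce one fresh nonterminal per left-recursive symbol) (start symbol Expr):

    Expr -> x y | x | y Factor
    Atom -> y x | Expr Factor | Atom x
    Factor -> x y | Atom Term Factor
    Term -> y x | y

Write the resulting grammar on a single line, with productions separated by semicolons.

Left recursion appears on Atom.
For Atom: α = {x}, β = {y x, Expr Factor}. Rewrite as Atom → β Atom1 and Atom1 → α Atom1 | ε.

Expr -> x y | x | y Factor; Atom -> y x Atom1 | Expr Factor Atom1; Factor -> x y | Atom Term Factor; Term -> y x | y; Atom1 -> x Atom1 | epsilon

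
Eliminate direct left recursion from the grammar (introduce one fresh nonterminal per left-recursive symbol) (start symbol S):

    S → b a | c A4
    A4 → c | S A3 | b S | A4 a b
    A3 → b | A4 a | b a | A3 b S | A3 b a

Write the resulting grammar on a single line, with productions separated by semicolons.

S → b a | c A4; A4 → c A4' | S A3 A4' | b S A4'; A3 → b A3' | A4 a A3' | b a A3'; A4' → a b A4' | eps; A3' → b S A3' | b a A3' | eps

A4, A3 are directly left-recursive.
For A4: α = {a b}, β = {c, S A3, b S}. Rewrite as A4 → β A4' and A4' → α A4' | ε.
For A3: α = {b S, b a}, β = {b, A4 a, b a}. Rewrite as A3 → β A3' and A3' → α A3' | ε.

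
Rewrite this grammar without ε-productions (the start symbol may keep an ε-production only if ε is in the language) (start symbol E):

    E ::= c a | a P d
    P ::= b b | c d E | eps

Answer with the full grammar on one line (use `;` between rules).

E ::= c a | a P d | a d; P ::= b b | c d E

The nullable symbols are {P}.
ε ∉ L(G), so no ε-production is kept.
For each production, add variants omitting each subset of nullable occurrences: E → a P d gives a P d | a d.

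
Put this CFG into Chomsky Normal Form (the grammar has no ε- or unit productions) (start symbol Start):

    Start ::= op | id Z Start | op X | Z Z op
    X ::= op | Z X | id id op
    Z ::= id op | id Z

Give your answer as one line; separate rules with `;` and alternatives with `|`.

Introduce a nonterminal for each terminal appearing in a rule of length ≥ 2: X1 → id, X2 → op.
Binarize each right-hand side of length ≥ 3 by chaining fresh nonterminals (Y1, Y2, …): affected rules were Start → X1 Z Start; Start → Z Z X2; X → X1 X1 X2.

Start ::= op | X1 Y1 | X2 X | Z Y2; X ::= op | Z X | X1 Y3; Z ::= X1 X2 | X1 Z; X1 ::= id; X2 ::= op; Y1 ::= Z Start; Y2 ::= Z X2; Y3 ::= X1 X2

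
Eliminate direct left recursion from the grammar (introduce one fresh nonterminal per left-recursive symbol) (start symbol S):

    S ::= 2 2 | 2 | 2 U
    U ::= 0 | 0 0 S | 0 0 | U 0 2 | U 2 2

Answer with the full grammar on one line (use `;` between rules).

S ::= 2 2 | 2 | 2 U; U ::= 0 U' | 0 0 S U' | 0 0 U'; U' ::= 0 2 U' | 2 2 U' | ε

U is directly left-recursive.
For U: α = {0 2, 2 2}, β = {0, 0 0 S, 0 0}. Rewrite as U → β U' and U' → α U' | ε.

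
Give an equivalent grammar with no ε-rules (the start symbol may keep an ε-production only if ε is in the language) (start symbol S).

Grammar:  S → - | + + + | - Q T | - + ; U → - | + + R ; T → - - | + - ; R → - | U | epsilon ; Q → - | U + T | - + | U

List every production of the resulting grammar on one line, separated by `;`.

S → - | + + + | - Q T | - +; U → - | + + R | + +; T → - - | + -; R → - | U; Q → - | U + T | - + | U

Nullable nonterminals: {R}.
ε ∉ L(G), so no ε-production is kept.
For each production, add variants omitting each subset of nullable occurrences: U → + + R gives + + R | + +.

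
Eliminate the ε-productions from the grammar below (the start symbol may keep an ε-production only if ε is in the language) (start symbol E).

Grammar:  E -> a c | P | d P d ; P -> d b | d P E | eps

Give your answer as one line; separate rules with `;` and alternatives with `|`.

E -> a c | P | d P d | d d | eps; P -> d b | d P E | d P | d E | d

Nullable nonterminals: {E, P}.
ε ∈ L(G) since E is nullable, so keep E → ε.
Add the nullable-subset variants: E → d P d gives d P d | d d. P → d P E gives d P E | d P | d E | d.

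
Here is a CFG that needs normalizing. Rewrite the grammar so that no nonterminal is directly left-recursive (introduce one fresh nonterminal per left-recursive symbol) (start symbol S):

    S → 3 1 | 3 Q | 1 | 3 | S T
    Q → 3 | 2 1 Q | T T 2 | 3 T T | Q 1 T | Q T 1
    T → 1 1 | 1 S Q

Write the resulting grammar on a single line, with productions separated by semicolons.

S → 3 1 S' | 3 Q S' | 1 S' | 3 S'; Q → 3 Q' | 2 1 Q Q' | T T 2 Q' | 3 T T Q'; T → 1 1 | 1 S Q; S' → T S' | ε; Q' → 1 T Q' | T 1 Q' | ε

S, Q are directly left-recursive.
For S: α = {T}, β = {3 1, 3 Q, 1, 3}. Rewrite as S → β S' and S' → α S' | ε.
For Q: α = {1 T, T 1}, β = {3, 2 1 Q, T T 2, 3 T T}. Rewrite as Q → β Q' and Q' → α Q' | ε.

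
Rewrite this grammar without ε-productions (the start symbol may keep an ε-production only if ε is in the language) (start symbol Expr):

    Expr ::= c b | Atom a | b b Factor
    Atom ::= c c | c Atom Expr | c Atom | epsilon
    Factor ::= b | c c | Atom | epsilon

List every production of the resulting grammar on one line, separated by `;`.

The nullable symbols are {Atom, Factor}.
ε ∉ L(G), so no ε-production is kept.
For each production, add variants omitting each subset of nullable occurrences: Expr → Atom a gives Atom a | a. Expr → b b Factor gives b b Factor | b b. Atom → c Atom Expr gives c Atom Expr | c Expr. Atom → c Atom gives c Atom | c.

Expr ::= c b | Atom a | a | b b Factor | b b; Atom ::= c c | c Atom Expr | c Expr | c Atom | c; Factor ::= b | c c | Atom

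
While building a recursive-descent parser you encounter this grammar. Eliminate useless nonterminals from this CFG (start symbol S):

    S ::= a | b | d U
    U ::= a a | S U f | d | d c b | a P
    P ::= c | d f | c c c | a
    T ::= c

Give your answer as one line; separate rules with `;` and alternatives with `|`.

S ::= a | b | d U; U ::= a a | S U f | d | d c b | a P; P ::= c | d f | c c c | a

Generating nonterminals: {P, S, T, U}.
Reachable from S after that: {P, S, U}.
Removed useless symbols: {T} and every production mentioning them.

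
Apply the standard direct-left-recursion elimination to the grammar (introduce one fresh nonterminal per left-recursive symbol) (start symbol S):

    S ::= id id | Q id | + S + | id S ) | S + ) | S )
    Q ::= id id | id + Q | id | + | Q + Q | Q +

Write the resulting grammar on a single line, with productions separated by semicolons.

S ::= id id S' | Q id S' | + S + S' | id S ) S'; Q ::= id id Q' | id + Q Q' | id Q' | + Q'; S' ::= + ) S' | ) S' | ε; Q' ::= + Q Q' | + Q' | ε

Left recursion appears on S, Q.
For S: α = {+ ), )}, β = {id id, Q id, + S +, id S )}. Rewrite as S → β S' and S' → α S' | ε.
For Q: α = {+ Q, +}, β = {id id, id + Q, id, +}. Rewrite as Q → β Q' and Q' → α Q' | ε.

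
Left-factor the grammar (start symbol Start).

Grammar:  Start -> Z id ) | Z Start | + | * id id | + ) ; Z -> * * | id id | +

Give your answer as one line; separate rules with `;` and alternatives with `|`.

Start has alternatives sharing prefix 'Z': factor to Start → Z Start1 with Start1 → id ) | Start.
Start has alternatives sharing prefix '+': factor to Start → + Start2 with Start2 → ε | ).

Start -> * id id | Z Start1 | + Start2; Z -> * * | id id | +; Start1 -> id ) | Start; Start2 -> ε | )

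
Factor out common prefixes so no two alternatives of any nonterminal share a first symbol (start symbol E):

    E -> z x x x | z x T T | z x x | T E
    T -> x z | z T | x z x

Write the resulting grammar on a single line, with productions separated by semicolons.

E -> T E | z x E'; T -> z T | x z T'; E' -> T T | x E''; T' -> eps | x; E'' -> x | eps

E has alternatives sharing prefix 'z x': factor to E → z x E' with E' → x x | T T | x.
T has alternatives sharing prefix 'x z': factor to T → x z T' with T' → ε | x.
E' has alternatives sharing prefix 'x': factor to E' → x E'' with E'' → x | ε.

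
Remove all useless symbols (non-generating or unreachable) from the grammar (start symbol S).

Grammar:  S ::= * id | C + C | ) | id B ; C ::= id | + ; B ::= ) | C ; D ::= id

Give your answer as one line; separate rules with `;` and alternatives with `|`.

Generating nonterminals: {B, C, D, S}.
Reachable from S after that: {B, C, S}.
Removed useless symbols: {D} and every production mentioning them.

S ::= * id | C + C | ) | id B; C ::= id | +; B ::= ) | C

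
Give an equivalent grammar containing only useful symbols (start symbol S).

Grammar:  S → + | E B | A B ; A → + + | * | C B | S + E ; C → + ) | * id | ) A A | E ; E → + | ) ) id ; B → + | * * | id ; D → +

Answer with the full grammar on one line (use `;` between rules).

Generating nonterminals: {A, B, C, D, E, S}.
Reachable from S after that: {A, B, C, E, S}.
Removed useless symbols: {D} and every production mentioning them.

S → + | E B | A B; A → + + | * | C B | S + E; C → + ) | * id | ) A A | E; E → + | ) ) id; B → + | * * | id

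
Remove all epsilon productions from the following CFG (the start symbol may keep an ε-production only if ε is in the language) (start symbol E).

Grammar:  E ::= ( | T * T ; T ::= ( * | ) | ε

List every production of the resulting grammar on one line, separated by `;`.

The nullable symbols are {T}.
ε ∉ L(G), so no ε-production is kept.
For each production, add variants omitting each subset of nullable occurrences: E → T * T gives T * T | T * | * T | *.

E ::= ( | T * T | T * | * T | *; T ::= ( * | )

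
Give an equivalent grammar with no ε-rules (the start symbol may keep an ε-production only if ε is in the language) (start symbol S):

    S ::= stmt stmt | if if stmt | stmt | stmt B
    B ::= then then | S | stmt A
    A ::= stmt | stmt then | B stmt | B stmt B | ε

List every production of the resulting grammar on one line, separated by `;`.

The nullable symbols are {A}.
ε ∉ L(G), so no ε-production is kept.
For each production, add variants omitting each subset of nullable occurrences: B → stmt A gives stmt A | stmt.

S ::= stmt stmt | if if stmt | stmt | stmt B; B ::= then then | S | stmt A | stmt; A ::= stmt | stmt then | B stmt | B stmt B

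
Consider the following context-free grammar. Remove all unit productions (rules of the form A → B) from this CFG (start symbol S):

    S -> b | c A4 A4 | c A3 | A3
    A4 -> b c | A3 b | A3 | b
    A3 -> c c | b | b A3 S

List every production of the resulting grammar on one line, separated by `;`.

Unit pairs: A4 ⇒* {A3}; S ⇒* {A3}.
For each unit pair (A, B), copy every non-unit production of B to A, then drop all unit productions.

S -> b | c A4 A4 | c A3 | c c | b A3 S; A4 -> b c | A3 b | b | c c | b A3 S; A3 -> c c | b | b A3 S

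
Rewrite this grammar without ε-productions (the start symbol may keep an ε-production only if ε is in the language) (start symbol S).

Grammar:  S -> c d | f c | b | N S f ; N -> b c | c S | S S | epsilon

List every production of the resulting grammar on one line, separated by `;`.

S -> c d | f c | b | N S f | S f; N -> b c | c S | S S

The nullable symbols are {N}.
ε ∉ L(G), so no ε-production is kept.
For each production, add variants omitting each subset of nullable occurrences: S → N S f gives N S f | S f.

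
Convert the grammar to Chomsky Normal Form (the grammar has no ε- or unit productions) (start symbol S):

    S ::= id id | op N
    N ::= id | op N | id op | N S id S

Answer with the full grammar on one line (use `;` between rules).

Introduce a nonterminal for each terminal appearing in a rule of length ≥ 2: X1 → id, X2 → op.
Binarize each right-hand side of length ≥ 3 by chaining fresh nonterminals (Y1, Y2, …): affected rules were N → N S X1 S.

S ::= X1 X1 | X2 N; N ::= id | X2 N | X1 X2 | N Y1; X1 ::= id; X2 ::= op; Y1 ::= S Y2; Y2 ::= X1 S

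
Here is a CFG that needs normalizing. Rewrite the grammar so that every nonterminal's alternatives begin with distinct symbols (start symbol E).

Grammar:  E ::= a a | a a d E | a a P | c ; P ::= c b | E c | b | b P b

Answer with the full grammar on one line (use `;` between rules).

E has alternatives sharing prefix 'a a': factor to E → a a E' with E' → ε | d E | P.
P has alternatives sharing prefix 'b': factor to P → b P' with P' → ε | P b.

E ::= c | a a E'; P ::= c b | E c | b P'; E' ::= ε | d E | P; P' ::= ε | P b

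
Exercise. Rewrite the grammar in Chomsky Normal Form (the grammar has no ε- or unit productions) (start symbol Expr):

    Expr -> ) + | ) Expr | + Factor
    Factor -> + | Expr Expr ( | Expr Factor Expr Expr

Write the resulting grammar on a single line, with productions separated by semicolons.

Expr -> X1 X2 | X1 Expr | X2 Factor; Factor -> + | Expr Y1 | Expr Y2; X1 -> ); X2 -> +; X3 -> (; Y1 -> Expr X3; Y2 -> Factor Y3; Y3 -> Expr Expr

Introduce a nonterminal for each terminal appearing in a rule of length ≥ 2: X1 → ), X2 → +, X3 → (.
Binarize each right-hand side of length ≥ 3 by chaining fresh nonterminals (Y1, Y2, …): affected rules were Factor → Expr Expr X3; Factor → Expr Factor Expr Expr.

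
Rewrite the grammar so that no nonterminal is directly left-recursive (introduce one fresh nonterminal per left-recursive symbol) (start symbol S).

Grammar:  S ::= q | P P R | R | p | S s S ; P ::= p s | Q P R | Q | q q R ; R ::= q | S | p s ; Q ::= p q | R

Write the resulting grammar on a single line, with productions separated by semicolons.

Left recursion appears on S.
For S: α = {s S}, β = {q, P P R, R, p}. Rewrite as S → β S' and S' → α S' | ε.

S ::= q S' | P P R S' | R S' | p S'; P ::= p s | Q P R | Q | q q R; R ::= q | S | p s; Q ::= p q | R; S' ::= s S S' | ε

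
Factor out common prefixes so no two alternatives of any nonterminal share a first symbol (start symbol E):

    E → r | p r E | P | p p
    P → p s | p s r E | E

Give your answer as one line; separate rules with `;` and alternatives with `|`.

E → r | P | p E'; P → E | p s P'; E' → r E | p; P' → eps | r E

E has alternatives sharing prefix 'p': factor to E → p E' with E' → r E | p.
P has alternatives sharing prefix 'p s': factor to P → p s P' with P' → ε | r E.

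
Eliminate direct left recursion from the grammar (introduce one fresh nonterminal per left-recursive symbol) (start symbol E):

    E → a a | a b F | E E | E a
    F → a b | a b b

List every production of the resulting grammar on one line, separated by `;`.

E → a a E' | a b F E'; F → a b | a b b; E' → E E' | a E' | epsilon

Left recursion appears on E.
For E: α = {E, a}, β = {a a, a b F}. Rewrite as E → β E' and E' → α E' | ε.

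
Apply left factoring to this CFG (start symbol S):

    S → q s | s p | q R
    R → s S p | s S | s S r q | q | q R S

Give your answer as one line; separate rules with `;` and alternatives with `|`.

S → s p | q S'; R → s S R' | q R''; S' → s | R; R' → p | ε | r q; R'' → ε | R S

S has alternatives sharing prefix 'q': factor to S → q S' with S' → s | R.
R has alternatives sharing prefix 's S': factor to R → s S R' with R' → p | ε | r q.
R has alternatives sharing prefix 'q': factor to R → q R'' with R'' → ε | R S.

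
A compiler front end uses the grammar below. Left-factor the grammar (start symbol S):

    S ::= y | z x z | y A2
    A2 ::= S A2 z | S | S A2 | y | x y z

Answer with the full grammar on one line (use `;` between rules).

S has alternatives sharing prefix 'y': factor to S → y S' with S' → ε | A2.
A2 has alternatives sharing prefix 'S': factor to A2 → S A2' with A2' → A2 z | ε | A2.
A2' has alternatives sharing prefix 'A2': factor to A2' → A2 A2'' with A2'' → z | ε.

S ::= z x z | y S'; A2 ::= y | x y z | S A2'; S' ::= epsilon | A2; A2' ::= epsilon | A2 A2''; A2'' ::= z | epsilon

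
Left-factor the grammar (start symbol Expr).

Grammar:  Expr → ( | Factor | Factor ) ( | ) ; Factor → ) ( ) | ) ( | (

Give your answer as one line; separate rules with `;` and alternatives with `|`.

Expr has alternatives sharing prefix 'Factor': factor to Expr → Factor Expr1 with Expr1 → ε | ) (.
Factor has alternatives sharing prefix ') (': factor to Factor → ) ( Factor1 with Factor1 → ) | ε.

Expr → ( | ) | Factor Expr1; Factor → ( | ) ( Factor1; Expr1 → ε | ) (; Factor1 → ) | ε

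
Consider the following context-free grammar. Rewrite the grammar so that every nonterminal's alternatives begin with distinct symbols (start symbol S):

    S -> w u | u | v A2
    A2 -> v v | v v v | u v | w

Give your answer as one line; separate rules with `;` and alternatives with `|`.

A2 has alternatives sharing prefix 'v v': factor to A2 → v v A2' with A2' → ε | v.

S -> w u | u | v A2; A2 -> u v | w | v v A2'; A2' -> ε | v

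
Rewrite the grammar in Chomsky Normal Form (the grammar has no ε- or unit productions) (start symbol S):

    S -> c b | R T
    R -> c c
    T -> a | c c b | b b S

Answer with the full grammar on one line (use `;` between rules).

Introduce a nonterminal for each terminal appearing in a rule of length ≥ 2: X1 → c, X2 → b.
Binarize each right-hand side of length ≥ 3 by chaining fresh nonterminals (Y1, Y2, …): affected rules were T → X1 X1 X2; T → X2 X2 S.

S -> X1 X2 | R T; R -> X1 X1; T -> a | X1 Y1 | X2 Y2; X1 -> c; X2 -> b; Y1 -> X1 X2; Y2 -> X2 S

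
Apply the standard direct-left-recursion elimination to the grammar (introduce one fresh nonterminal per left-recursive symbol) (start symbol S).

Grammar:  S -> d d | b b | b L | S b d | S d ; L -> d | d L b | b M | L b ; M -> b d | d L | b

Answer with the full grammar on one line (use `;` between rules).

S -> d d S' | b b S' | b L S'; L -> d L' | d L b L' | b M L'; M -> b d | d L | b; S' -> b d S' | d S' | ε; L' -> b L' | ε

Left recursion appears on S, L.
For S: α = {b d, d}, β = {d d, b b, b L}. Rewrite as S → β S' and S' → α S' | ε.
For L: α = {b}, β = {d, d L b, b M}. Rewrite as L → β L' and L' → α L' | ε.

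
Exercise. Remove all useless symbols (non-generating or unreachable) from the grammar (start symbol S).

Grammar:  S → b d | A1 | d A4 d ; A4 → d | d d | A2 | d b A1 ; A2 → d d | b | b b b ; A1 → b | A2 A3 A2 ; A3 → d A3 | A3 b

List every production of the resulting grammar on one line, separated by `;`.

S → b d | A1 | d A4 d; A4 → d | d d | A2 | d b A1; A2 → d d | b | b b b; A1 → b

Generating nonterminals: {A1, A2, A4, S}.
Reachable from S after that: {A1, A2, A4, S}.
Removed useless symbols: {A3} and every production mentioning them.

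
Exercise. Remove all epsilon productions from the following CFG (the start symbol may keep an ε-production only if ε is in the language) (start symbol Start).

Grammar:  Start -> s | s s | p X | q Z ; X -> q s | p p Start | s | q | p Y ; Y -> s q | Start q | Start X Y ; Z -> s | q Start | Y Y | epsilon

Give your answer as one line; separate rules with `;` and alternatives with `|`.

Nullable nonterminals: {Z}.
ε ∉ L(G), so no ε-production is kept.
For each production, add variants omitting each subset of nullable occurrences: Start → q Z gives q Z | q.

Start -> s | s s | p X | q Z | q; X -> q s | p p Start | s | q | p Y; Y -> s q | Start q | Start X Y; Z -> s | q Start | Y Y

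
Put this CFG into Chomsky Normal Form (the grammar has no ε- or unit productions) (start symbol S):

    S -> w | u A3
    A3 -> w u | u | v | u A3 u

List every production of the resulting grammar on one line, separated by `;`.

Introduce a nonterminal for each terminal appearing in a rule of length ≥ 2: X1 → u, X2 → w.
Binarize each right-hand side of length ≥ 3 by chaining fresh nonterminals (Y1, Y2, …): affected rules were A3 → X1 A3 X1.

S -> w | X1 A3; A3 -> X2 X1 | u | v | X1 Y1; X1 -> u; X2 -> w; Y1 -> A3 X1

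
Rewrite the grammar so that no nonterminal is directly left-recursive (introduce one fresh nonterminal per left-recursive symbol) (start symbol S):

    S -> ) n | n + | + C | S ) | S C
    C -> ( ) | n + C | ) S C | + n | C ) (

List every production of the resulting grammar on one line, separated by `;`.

S, C are directly left-recursive.
For S: α = {), C}, β = {) n, n +, + C}. Rewrite as S → β S' and S' → α S' | ε.
For C: α = {) (}, β = {( ), n + C, ) S C, + n}. Rewrite as C → β C' and C' → α C' | ε.

S -> ) n S' | n + S' | + C S'; C -> ( ) C' | n + C C' | ) S C C' | + n C'; S' -> ) S' | C S' | ε; C' -> ) ( C' | ε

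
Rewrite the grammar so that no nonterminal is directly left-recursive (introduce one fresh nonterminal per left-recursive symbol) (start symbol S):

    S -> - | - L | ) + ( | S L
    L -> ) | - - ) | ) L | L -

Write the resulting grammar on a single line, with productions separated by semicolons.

Directly left-recursive nonterminals: S, L.
For S: α = {L}, β = {-, - L, ) + (}. Rewrite as S → β S' and S' → α S' | ε.
For L: α = {-}, β = {), - - ), ) L}. Rewrite as L → β L' and L' → α L' | ε.

S -> - S' | - L S' | ) + ( S'; L -> ) L' | - - ) L' | ) L L'; S' -> L S' | eps; L' -> - L' | eps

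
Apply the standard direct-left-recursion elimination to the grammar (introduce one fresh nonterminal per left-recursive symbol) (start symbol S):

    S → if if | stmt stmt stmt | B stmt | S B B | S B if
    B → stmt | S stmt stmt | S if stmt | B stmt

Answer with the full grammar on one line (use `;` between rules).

Left recursion appears on S, B.
For S: α = {B B, B if}, β = {if if, stmt stmt stmt, B stmt}. Rewrite as S → β S' and S' → α S' | ε.
For B: α = {stmt}, β = {stmt, S stmt stmt, S if stmt}. Rewrite as B → β B' and B' → α B' | ε.

S → if if S' | stmt stmt stmt S' | B stmt S'; B → stmt B' | S stmt stmt B' | S if stmt B'; S' → B B S' | B if S' | ε; B' → stmt B' | ε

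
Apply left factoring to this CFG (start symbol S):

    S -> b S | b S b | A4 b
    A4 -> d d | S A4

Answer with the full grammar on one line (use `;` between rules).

S -> A4 b | b S S'; A4 -> d d | S A4; S' -> ε | b

S has alternatives sharing prefix 'b S': factor to S → b S S' with S' → ε | b.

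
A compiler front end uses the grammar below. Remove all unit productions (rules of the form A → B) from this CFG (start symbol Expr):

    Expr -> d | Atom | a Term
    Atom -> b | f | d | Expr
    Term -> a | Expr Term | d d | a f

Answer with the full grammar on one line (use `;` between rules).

Unit pairs: Atom ⇒* {Expr}; Expr ⇒* {Atom}.
For every A with A ⇒* B via unit rules, add B's non-unit alternatives to A; then delete every rule of the form X → Y.

Expr -> b | f | d | a Term; Atom -> b | f | d | a Term; Term -> a | Expr Term | d d | a f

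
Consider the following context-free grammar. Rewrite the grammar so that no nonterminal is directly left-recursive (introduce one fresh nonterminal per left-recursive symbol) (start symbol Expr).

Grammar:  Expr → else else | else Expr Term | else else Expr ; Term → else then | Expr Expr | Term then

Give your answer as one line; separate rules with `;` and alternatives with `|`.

Directly left-recursive nonterminal: Term.
For Term: α = {then}, β = {else then, Expr Expr}. Rewrite as Term → β Term1 and Term1 → α Term1 | ε.

Expr → else else | else Expr Term | else else Expr; Term → else then Term1 | Expr Expr Term1; Term1 → then Term1 | ε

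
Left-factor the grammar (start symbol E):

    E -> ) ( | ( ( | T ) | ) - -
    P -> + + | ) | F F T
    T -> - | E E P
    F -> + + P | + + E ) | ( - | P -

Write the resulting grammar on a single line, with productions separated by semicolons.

E -> ( ( | T ) | ) E'; P -> + + | ) | F F T; T -> - | E E P; F -> ( - | P - | + + F'; E' -> ( | - -; F' -> P | E )

E has alternatives sharing prefix ')': factor to E → ) E' with E' → ( | - -.
F has alternatives sharing prefix '+ +': factor to F → + + F' with F' → P | E ).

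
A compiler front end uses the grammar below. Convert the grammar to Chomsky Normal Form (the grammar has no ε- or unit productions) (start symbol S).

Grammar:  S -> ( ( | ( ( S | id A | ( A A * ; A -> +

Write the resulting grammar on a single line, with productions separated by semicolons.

S -> X1 X1 | X1 Y1 | X2 A | X1 Y2; A -> +; X1 -> (; X2 -> id; X3 -> *; Y1 -> X1 S; Y2 -> A Y3; Y3 -> A X3

Introduce a nonterminal for each terminal appearing in a rule of length ≥ 2: X1 → (, X2 → id, X3 → *.
Binarize each right-hand side of length ≥ 3 by chaining fresh nonterminals (Y1, Y2, …): affected rules were S → X1 X1 S; S → X1 A A X3.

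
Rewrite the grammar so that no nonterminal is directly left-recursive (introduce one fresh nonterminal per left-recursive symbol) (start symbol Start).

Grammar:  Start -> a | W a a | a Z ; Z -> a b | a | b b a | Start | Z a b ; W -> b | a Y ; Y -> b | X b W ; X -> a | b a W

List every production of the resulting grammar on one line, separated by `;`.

Start -> a | W a a | a Z; Z -> a b Z1 | a Z1 | b b a Z1 | Start Z1; W -> b | a Y; Y -> b | X b W; X -> a | b a W; Z1 -> a b Z1 | ε

Directly left-recursive nonterminal: Z.
For Z: α = {a b}, β = {a b, a, b b a, Start}. Rewrite as Z → β Z1 and Z1 → α Z1 | ε.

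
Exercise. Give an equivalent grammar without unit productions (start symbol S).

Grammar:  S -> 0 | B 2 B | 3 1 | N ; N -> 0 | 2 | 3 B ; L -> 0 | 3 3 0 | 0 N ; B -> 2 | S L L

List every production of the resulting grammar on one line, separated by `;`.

Unit pairs: S ⇒* {N}.
For each unit pair (A, B), copy every non-unit production of B to A, then drop all unit productions.

S -> 0 | B 2 B | 3 1 | 2 | 3 B; N -> 0 | 2 | 3 B; L -> 0 | 3 3 0 | 0 N; B -> 2 | S L L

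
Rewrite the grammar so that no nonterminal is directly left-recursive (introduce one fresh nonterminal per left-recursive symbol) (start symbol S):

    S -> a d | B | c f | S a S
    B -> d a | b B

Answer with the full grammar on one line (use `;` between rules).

Directly left-recursive nonterminal: S.
For S: α = {a S}, β = {a d, B, c f}. Rewrite as S → β S' and S' → α S' | ε.

S -> a d S' | B S' | c f S'; B -> d a | b B; S' -> a S S' | epsilon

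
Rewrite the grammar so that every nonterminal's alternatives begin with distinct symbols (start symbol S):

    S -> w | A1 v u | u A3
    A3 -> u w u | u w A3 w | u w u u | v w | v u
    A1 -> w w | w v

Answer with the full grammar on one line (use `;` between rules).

A3 has alternatives sharing prefix 'u w': factor to A3 → u w A3' with A3' → u | A3 w | u u.
A3 has alternatives sharing prefix 'v': factor to A3 → v A3'' with A3'' → w | u.
A1 has alternatives sharing prefix 'w': factor to A1 → w A1' with A1' → w | v.
A3' has alternatives sharing prefix 'u': factor to A3' → u A3''' with A3''' → ε | u.

S -> w | A1 v u | u A3; A3 -> u w A3' | v A3''; A1 -> w A1'; A3' -> A3 w | u A3'''; A3'' -> w | u; A1' -> w | v; A3''' -> ε | u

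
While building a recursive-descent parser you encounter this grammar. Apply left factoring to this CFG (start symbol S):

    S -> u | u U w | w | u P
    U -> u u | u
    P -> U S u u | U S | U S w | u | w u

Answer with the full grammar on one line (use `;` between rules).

S has alternatives sharing prefix 'u': factor to S → u S' with S' → ε | U w | P.
U has alternatives sharing prefix 'u': factor to U → u U' with U' → u | ε.
P has alternatives sharing prefix 'U S': factor to P → U S P' with P' → u u | ε | w.

S -> w | u S'; U -> u U'; P -> u | w u | U S P'; S' -> ε | U w | P; U' -> u | ε; P' -> u u | ε | w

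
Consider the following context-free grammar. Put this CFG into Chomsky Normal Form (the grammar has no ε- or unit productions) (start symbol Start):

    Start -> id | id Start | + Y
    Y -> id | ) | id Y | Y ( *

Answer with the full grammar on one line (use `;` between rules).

Start -> id | X1 Start | X2 Y; Y -> id | ) | X1 Y | Y Y1; X1 -> id; X2 -> +; X3 -> (; X4 -> *; Y1 -> X3 X4

Introduce a nonterminal for each terminal appearing in a rule of length ≥ 2: X1 → id, X2 → +, X3 → (, X4 → *.
Binarize each right-hand side of length ≥ 3 by chaining fresh nonterminals (Y1, Y2, …): affected rules were Y → Y X3 X4.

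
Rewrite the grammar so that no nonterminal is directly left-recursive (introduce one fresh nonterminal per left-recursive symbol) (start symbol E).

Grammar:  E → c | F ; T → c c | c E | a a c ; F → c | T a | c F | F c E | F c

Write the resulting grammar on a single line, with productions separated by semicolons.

E → c | F; T → c c | c E | a a c; F → c F' | T a F' | c F F'; F' → c E F' | c F' | epsilon

Left recursion appears on F.
For F: α = {c E, c}, β = {c, T a, c F}. Rewrite as F → β F' and F' → α F' | ε.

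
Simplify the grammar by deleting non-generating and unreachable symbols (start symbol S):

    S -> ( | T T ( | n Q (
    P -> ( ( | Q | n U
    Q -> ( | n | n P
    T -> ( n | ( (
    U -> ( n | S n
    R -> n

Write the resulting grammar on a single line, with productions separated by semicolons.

Generating nonterminals: {P, Q, R, S, T, U}.
Reachable from S after that: {P, Q, S, T, U}.
Removed useless symbols: {R} and every production mentioning them.

S -> ( | T T ( | n Q (; P -> ( ( | Q | n U; Q -> ( | n | n P; T -> ( n | ( (; U -> ( n | S n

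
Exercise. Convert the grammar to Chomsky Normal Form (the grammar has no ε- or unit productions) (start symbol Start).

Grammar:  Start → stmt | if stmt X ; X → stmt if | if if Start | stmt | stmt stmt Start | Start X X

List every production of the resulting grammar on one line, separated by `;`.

Introduce a nonterminal for each terminal appearing in a rule of length ≥ 2: X1 → if, X2 → stmt.
Binarize each right-hand side of length ≥ 3 by chaining fresh nonterminals (Y1, Y2, …): affected rules were Start → X1 X2 X; X → X1 X1 Start; X → X2 X2 Start; X → Start X X.

Start → stmt | X1 Y1; X → X2 X1 | X1 Y2 | stmt | X2 Y3 | Start Y4; X1 → if; X2 → stmt; Y1 → X2 X; Y2 → X1 Start; Y3 → X2 Start; Y4 → X X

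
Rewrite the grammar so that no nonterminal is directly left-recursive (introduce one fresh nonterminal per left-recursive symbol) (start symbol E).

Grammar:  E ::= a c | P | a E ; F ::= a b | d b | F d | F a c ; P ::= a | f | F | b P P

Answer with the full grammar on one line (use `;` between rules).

Directly left-recursive nonterminal: F.
For F: α = {d, a c}, β = {a b, d b}. Rewrite as F → β F' and F' → α F' | ε.

E ::= a c | P | a E; F ::= a b F' | d b F'; P ::= a | f | F | b P P; F' ::= d F' | a c F' | ε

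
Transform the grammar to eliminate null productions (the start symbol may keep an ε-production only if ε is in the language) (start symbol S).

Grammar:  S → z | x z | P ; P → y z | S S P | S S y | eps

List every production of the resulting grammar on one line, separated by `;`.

S → z | x z | P | eps; P → y z | S S P | S S | S P | S | S S y | S y | y

The nullable symbols are {P, S}.
ε ∈ L(G) since S is nullable, so keep S → ε.
Expand every rule over subsets of its nullable positions: P → S S P gives S S P | S S | S P | S. P → S S y gives S S y | S y | y.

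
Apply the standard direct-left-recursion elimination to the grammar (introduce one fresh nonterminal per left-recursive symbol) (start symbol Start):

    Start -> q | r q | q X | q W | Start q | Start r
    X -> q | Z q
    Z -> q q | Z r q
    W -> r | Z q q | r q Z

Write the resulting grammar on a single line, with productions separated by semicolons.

Left recursion appears on Start, Z.
For Start: α = {q, r}, β = {q, r q, q X, q W}. Rewrite as Start → β Start1 and Start1 → α Start1 | ε.
For Z: α = {r q}, β = {q q}. Rewrite as Z → β Z1 and Z1 → α Z1 | ε.

Start -> q Start1 | r q Start1 | q X Start1 | q W Start1; X -> q | Z q; Z -> q q Z1; W -> r | Z q q | r q Z; Start1 -> q Start1 | r Start1 | ε; Z1 -> r q Z1 | ε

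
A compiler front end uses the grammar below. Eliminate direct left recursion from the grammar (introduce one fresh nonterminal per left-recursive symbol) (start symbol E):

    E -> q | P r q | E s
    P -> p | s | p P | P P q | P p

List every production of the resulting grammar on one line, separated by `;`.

Left recursion appears on E, P.
For E: α = {s}, β = {q, P r q}. Rewrite as E → β E' and E' → α E' | ε.
For P: α = {P q, p}, β = {p, s, p P}. Rewrite as P → β P' and P' → α P' | ε.

E -> q E' | P r q E'; P -> p P' | s P' | p P P'; E' -> s E' | ε; P' -> P q P' | p P' | ε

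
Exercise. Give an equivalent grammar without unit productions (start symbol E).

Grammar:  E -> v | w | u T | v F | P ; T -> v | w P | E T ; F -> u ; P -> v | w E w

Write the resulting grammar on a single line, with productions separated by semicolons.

Unit pairs: E ⇒* {P}.
For every A with A ⇒* B via unit rules, add B's non-unit alternatives to A; then delete every rule of the form X → Y.

E -> v | w | u T | v F | w E w; T -> v | w P | E T; F -> u; P -> v | w E w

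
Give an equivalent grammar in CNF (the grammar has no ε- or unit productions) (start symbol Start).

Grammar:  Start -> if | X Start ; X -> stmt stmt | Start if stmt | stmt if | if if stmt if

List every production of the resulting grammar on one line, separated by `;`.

Introduce a nonterminal for each terminal appearing in a rule of length ≥ 2: X1 → stmt, X2 → if.
Binarize each right-hand side of length ≥ 3 by chaining fresh nonterminals (Y1, Y2, …): affected rules were X → Start X2 X1; X → X2 X2 X1 X2.

Start -> if | X Start; X -> X1 X1 | Start Y1 | X1 X2 | X2 Y2; X1 -> stmt; X2 -> if; Y1 -> X2 X1; Y2 -> X2 Y3; Y3 -> X1 X2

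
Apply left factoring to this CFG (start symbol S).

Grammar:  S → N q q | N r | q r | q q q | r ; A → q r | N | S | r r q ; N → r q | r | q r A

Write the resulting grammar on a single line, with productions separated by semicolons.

S → r | N S' | q S''; A → q r | N | S | r r q; N → q r A | r N'; S' → q q | r; S'' → r | q q; N' → q | ε

S has alternatives sharing prefix 'N': factor to S → N S' with S' → q q | r.
S has alternatives sharing prefix 'q': factor to S → q S'' with S'' → r | q q.
N has alternatives sharing prefix 'r': factor to N → r N' with N' → q | ε.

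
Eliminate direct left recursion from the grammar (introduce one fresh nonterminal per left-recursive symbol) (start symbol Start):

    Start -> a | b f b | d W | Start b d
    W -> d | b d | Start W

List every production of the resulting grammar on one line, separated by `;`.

Start is directly left-recursive.
For Start: α = {b d}, β = {a, b f b, d W}. Rewrite as Start → β Start1 and Start1 → α Start1 | ε.

Start -> a Start1 | b f b Start1 | d W Start1; W -> d | b d | Start W; Start1 -> b d Start1 | ε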